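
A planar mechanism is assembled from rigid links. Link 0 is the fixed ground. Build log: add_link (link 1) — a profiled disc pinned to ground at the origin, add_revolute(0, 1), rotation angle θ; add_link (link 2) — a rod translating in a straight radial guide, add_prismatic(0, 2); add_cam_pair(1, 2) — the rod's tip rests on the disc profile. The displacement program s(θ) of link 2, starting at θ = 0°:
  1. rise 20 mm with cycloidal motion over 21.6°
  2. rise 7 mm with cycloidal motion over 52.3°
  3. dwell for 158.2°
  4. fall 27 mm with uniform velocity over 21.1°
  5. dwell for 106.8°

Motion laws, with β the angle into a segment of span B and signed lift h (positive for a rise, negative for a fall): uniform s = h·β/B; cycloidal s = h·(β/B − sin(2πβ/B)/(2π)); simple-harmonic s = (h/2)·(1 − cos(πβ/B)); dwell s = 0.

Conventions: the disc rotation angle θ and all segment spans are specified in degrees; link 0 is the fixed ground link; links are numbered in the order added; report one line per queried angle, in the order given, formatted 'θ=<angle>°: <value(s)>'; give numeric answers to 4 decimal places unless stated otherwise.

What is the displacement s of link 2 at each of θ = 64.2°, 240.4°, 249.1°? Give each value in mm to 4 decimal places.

seg 1 [0°–21.6°] cycloidal, h=20: full span → s += 20 → s = 20.0000
seg 2 [21.6°–73.9°] cycloidal, h=7: θ=64.2° here. β=42.6, B=52.3. 7·(0.8145 − sin(2π·0.8145)/(2π)) = 6.7255 → s = 26.7255
seg 2 [21.6°–73.9°] cycloidal, h=7: full span → s += 7 → s = 27.0000
seg 3 [73.9°–232.1°] dwell: s stays 27.0000
seg 4 [232.1°–253.2°] uniform, h=-27: θ=240.4° here. β=8.3, B=21.1. -27·8.3/21.1 = -10.6209 → s = 16.3791
seg 4 [232.1°–253.2°] uniform, h=-27: θ=249.1° here. β=17, B=21.1. -27·17/21.1 = -21.7536 → s = 5.2464

θ=64.2°: 26.7255
θ=240.4°: 16.3791
θ=249.1°: 5.2464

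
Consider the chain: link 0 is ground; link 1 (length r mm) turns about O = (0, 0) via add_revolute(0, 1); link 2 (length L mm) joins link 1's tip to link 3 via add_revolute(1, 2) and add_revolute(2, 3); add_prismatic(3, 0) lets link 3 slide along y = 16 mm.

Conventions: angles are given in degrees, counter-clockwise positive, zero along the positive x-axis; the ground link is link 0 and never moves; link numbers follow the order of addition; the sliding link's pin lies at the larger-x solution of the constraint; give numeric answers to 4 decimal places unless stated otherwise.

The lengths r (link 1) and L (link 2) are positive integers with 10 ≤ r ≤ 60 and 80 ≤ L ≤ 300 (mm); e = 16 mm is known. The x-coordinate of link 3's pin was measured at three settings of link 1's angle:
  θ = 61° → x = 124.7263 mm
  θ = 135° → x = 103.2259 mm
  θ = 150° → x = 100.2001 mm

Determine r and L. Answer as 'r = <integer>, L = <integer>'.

constraint per measurement: (x − r cos θ)² + (r sin θ − e)² = L²
subtracting the θ₁ and θ₂ equations cancels the r² and L² terms:
r = (x₁² − x₂²) / (2[(x₁cos θ₁ + e sin θ₁) − (x₂cos θ₂ + e sin θ₂)]) = 18.0000 → r = 18
L² = (x₁ − r cos θ₁)² + (r sin θ₁ − e)² = 13456.0026 → L = 116.0000 → L = 116
check at θ₃=150°: x = 100.2001 (printed 100.2001) ✓

r = 18, L = 116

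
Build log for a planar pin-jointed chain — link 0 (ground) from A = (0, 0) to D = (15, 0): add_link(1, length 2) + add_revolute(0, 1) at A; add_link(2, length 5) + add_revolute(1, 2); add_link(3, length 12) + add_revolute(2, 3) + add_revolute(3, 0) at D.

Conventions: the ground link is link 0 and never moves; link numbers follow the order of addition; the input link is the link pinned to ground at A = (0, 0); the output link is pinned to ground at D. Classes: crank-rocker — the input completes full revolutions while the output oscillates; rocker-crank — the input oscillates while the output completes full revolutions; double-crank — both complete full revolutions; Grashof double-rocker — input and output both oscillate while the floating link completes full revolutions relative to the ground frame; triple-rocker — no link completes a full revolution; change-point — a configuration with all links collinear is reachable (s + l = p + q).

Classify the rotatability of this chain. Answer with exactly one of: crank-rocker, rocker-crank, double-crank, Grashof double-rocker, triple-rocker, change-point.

lengths: ground=15, input=2, coupler=5, output=12
sorted: s=2 (shortest), l=15 (longest), p+q=17
s + l = 17 vs p + q = 17
s + l = p + q → change-point (collinear configuration reachable)

change-point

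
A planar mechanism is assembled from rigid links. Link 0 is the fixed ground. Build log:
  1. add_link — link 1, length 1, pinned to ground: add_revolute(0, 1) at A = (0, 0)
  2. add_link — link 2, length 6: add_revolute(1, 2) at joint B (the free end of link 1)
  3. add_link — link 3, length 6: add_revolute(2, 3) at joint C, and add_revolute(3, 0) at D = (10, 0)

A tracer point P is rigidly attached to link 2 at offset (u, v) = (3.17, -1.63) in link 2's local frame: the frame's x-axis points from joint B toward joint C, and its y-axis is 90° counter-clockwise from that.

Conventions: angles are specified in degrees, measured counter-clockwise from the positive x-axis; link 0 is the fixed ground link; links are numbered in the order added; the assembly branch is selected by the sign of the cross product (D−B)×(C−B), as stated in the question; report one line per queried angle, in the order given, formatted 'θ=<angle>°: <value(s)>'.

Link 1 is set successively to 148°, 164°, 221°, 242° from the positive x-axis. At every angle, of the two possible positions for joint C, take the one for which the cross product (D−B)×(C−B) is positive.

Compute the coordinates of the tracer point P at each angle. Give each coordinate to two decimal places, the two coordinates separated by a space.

A=(0,0), D=(10.00,0)
θ=148°: B = A + 1.00·(cos148°, sin148°) = (-0.8480, 0.5299)
θ=148°: |BD| = 10.8610
θ=148°: circle(B,6.00) ∩ circle(D,6.00): a=5.4305, h=2.5514
θ=148°:   candidates: C₊=(4.7005,2.8133) cross=27.711; C₋=(4.4515,-2.2834) cross=-27.711
θ=148°:   branch + wants cross > 0 → take C=(4.7005,2.8133) (cross=27.711)
θ=148°: ex = (C−B)/|BC| = (0.9248,0.3806); ey = (-0.3806,0.9248)
θ=148°: P = B + 3.17·ex + -1.63·ey = (2.7037,0.2290)
θ=164°: B = A + 1.00·(cos164°, sin164°) = (-0.9613, 0.2756)
θ=164°: |BD| = 10.9647
θ=164°: circle(B,6.00) ∩ circle(D,6.00): a=5.4824, h=2.4380
θ=164°:   candidates: C₊=(4.5807,2.5750) cross=26.732; C₋=(4.4581,-2.2994) cross=-26.732
θ=164°:   branch + wants cross > 0 → take C=(4.5807,2.5750) (cross=26.732)
θ=164°: ex = (C−B)/|BC| = (0.9237,0.3832); ey = (-0.3832,0.9237)
θ=164°: P = B + 3.17·ex + -1.63·ey = (2.5914,-0.0151)
θ=221°: B = A + 1.00·(cos221°, sin221°) = (-0.7547, -0.6561)
θ=221°: |BD| = 10.7747
θ=221°: circle(B,6.00) ∩ circle(D,6.00): a=5.3874, h=2.6413
θ=221°:   candidates: C₊=(4.4618,2.3084) cross=28.459; C₋=(4.7835,-2.9644) cross=-28.459
θ=221°:   branch + wants cross > 0 → take C=(4.4618,2.3084) (cross=28.459)
θ=221°: ex = (C−B)/|BC| = (0.8694,0.4941); ey = (-0.4941,0.8694)
θ=221°: P = B + 3.17·ex + -1.63·ey = (2.8067,-0.5070)
θ=242°: B = A + 1.00·(cos242°, sin242°) = (-0.4695, -0.8829)
θ=242°: |BD| = 10.5066
θ=242°: circle(B,6.00) ∩ circle(D,6.00): a=5.2533, h=2.8987
θ=242°:   candidates: C₊=(4.5217,2.4470) cross=30.456; C₋=(5.0089,-3.3300) cross=-30.456
θ=242°:   branch + wants cross > 0 → take C=(4.5217,2.4470) (cross=30.456)
θ=242°: ex = (C−B)/|BC| = (0.8319,0.5550); ey = (-0.5550,0.8319)
θ=242°: P = B + 3.17·ex + -1.63·ey = (3.0721,-0.4795)

θ=148°: 2.70 0.23
θ=164°: 2.59 -0.02
θ=221°: 2.81 -0.51
θ=242°: 3.07 -0.48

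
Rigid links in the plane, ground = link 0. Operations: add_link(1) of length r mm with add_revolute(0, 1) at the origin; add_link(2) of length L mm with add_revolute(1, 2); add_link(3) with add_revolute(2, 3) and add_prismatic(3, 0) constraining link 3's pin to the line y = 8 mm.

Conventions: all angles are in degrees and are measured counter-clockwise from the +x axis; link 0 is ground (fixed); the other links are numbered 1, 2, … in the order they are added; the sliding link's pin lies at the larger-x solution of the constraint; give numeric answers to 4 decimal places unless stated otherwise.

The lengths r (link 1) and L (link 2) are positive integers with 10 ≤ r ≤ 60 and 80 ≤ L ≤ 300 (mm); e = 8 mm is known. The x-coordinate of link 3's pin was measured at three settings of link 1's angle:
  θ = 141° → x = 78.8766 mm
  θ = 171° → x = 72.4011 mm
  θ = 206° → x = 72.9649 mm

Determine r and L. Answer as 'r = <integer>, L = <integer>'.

constraint per measurement: (x − r cos θ)² + (r sin θ − e)² = L²
subtracting the θ₁ and θ₂ equations cancels the r² and L² terms:
r = (x₁² − x₂²) / (2[(x₁cos θ₁ + e sin θ₁) − (x₂cos θ₂ + e sin θ₂)]) = 35.0002 → r = 35
L² = (x₁ − r cos θ₁)² + (r sin θ₁ − e)² = 11449.0028 → L = 107.0000 → L = 107
check at θ₃=206°: x = 72.9649 (printed 72.9649) ✓

r = 35, L = 107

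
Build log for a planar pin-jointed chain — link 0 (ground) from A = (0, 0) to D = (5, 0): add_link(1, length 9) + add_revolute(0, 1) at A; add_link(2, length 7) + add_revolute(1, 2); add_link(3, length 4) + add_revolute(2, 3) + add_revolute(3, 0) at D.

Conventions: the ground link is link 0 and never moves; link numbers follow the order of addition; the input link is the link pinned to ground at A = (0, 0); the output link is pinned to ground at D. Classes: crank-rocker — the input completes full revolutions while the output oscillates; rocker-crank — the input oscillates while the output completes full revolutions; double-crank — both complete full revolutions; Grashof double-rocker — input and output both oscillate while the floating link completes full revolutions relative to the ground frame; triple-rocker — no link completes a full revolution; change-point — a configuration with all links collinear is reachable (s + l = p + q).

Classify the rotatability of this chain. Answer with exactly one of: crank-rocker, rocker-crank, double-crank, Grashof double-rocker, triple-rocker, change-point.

lengths: ground=5, input=9, coupler=7, output=4
sorted: s=4 (shortest), l=9 (longest), p+q=12
s + l = 13 vs p + q = 12
s + l > p + q → non-Grashof → no link fully rotates → triple-rocker

triple-rocker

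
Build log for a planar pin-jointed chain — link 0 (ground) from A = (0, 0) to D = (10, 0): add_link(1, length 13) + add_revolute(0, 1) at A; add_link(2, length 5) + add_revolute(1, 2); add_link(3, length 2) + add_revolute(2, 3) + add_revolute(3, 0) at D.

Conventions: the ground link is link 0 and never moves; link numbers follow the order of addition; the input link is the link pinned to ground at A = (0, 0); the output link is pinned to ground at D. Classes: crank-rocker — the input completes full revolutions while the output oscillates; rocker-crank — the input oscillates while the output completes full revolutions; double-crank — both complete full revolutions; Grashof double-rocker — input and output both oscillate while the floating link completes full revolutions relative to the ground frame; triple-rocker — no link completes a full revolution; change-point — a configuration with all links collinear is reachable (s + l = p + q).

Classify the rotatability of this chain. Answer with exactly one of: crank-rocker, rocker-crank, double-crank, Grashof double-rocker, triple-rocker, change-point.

lengths: ground=10, input=13, coupler=5, output=2
sorted: s=2 (shortest), l=13 (longest), p+q=15
s + l = 15 vs p + q = 15
s + l = p + q → change-point (collinear configuration reachable)

change-point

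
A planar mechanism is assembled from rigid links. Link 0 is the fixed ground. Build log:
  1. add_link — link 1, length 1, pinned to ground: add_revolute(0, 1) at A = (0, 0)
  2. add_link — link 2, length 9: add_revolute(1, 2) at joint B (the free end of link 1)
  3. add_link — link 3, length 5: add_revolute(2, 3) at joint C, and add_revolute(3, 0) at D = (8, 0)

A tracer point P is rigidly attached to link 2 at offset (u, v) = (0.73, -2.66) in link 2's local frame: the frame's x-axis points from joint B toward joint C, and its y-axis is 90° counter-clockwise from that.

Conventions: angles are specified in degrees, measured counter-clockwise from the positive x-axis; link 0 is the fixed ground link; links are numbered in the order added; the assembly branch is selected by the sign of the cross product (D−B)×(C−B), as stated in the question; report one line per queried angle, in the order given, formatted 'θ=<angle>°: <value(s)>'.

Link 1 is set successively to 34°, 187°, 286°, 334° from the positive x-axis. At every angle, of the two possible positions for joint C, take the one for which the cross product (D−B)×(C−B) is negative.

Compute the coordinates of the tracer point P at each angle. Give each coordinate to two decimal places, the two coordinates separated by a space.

A=(0,0), D=(8.00,0)
θ=34°: B = A + 1.00·(cos34°, sin34°) = (0.8290, 0.5592)
θ=34°: |BD| = 7.1927
θ=34°: circle(B,9.00) ∩ circle(D,5.00): a=7.4892, h=4.9912
θ=34°:   candidates: C₊=(8.6836,4.9530) cross=35.900; C₋=(7.9075,-4.9991) cross=-35.900
θ=34°:   branch - wants cross < 0 → take C=(7.9075,-4.9991) (cross=-35.900)
θ=34°: ex = (C−B)/|BC| = (0.7865,-0.6176); ey = (0.6176,0.7865)
θ=34°: P = B + 0.73·ex + -2.66·ey = (-0.2396,-1.9837)
θ=187°: B = A + 1.00·(cos187°, sin187°) = (-0.9925, -0.1219)
θ=187°: |BD| = 8.9934
θ=187°: circle(B,9.00) ∩ circle(D,5.00): a=7.6101, h=4.8048
θ=187°:   candidates: C₊=(6.5517,4.7857) cross=43.212; C₋=(6.6820,-4.8231) cross=-43.212
θ=187°:   branch - wants cross < 0 → take C=(6.6820,-4.8231) (cross=-43.212)
θ=187°: ex = (C−B)/|BC| = (0.8527,-0.5224); ey = (0.5224,0.8527)
θ=187°: P = B + 0.73·ex + -2.66·ey = (-1.7595,-2.7714)
θ=286°: B = A + 1.00·(cos286°, sin286°) = (0.2756, -0.9613)
θ=286°: |BD| = 7.7839
θ=286°: circle(B,9.00) ∩ circle(D,5.00): a=7.4891, h=4.9913
θ=286°:   candidates: C₊=(7.0910,4.9167) cross=38.852; C₋=(8.3238,-4.9895) cross=-38.852
θ=286°:   branch - wants cross < 0 → take C=(8.3238,-4.9895) (cross=-38.852)
θ=286°: ex = (C−B)/|BC| = (0.8942,-0.4476); ey = (0.4476,0.8942)
θ=286°: P = B + 0.73·ex + -2.66·ey = (-0.2621,-3.6667)
θ=334°: B = A + 1.00·(cos334°, sin334°) = (0.8988, -0.4384)
θ=334°: |BD| = 7.1147
θ=334°: circle(B,9.00) ∩ circle(D,5.00): a=7.4929, h=4.9857
θ=334°:   candidates: C₊=(8.0702,4.9995) cross=35.472; C₋=(8.6846,-4.9529) cross=-35.472
θ=334°:   branch - wants cross < 0 → take C=(8.6846,-4.9529) (cross=-35.472)
θ=334°: ex = (C−B)/|BC| = (0.8651,-0.5016); ey = (0.5016,0.8651)
θ=334°: P = B + 0.73·ex + -2.66·ey = (0.1960,-3.1057)

θ=34°: -0.24 -1.98
θ=187°: -1.76 -2.77
θ=286°: -0.26 -3.67
θ=334°: 0.20 -3.11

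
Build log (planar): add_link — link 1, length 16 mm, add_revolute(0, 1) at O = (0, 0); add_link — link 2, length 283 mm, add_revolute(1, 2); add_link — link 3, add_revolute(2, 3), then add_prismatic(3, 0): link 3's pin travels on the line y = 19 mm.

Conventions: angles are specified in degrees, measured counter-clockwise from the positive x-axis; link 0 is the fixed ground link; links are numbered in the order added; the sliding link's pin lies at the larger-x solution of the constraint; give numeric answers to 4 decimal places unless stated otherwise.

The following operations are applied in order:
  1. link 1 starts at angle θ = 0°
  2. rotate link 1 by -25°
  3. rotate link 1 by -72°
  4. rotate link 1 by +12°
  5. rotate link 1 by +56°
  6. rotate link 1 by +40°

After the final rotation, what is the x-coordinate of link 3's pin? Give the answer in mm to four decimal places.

geometry: r = 16 mm, L = 283 mm, e = 19 mm; θ starts at 0°
rotate link 1 by -25°: θ ← 0° -25° = -25°
rotate link 1 by -72°: θ ← -25° -72° = -97°
rotate link 1 by +12°: θ ← -97° +12° = -85°
rotate link 1 by +56°: θ ← -85° +56° = -29°
rotate link 1 by +40°: θ ← -29° +40° = 11°
crank pin P = (r cos θ, r sin θ) = (15.706035, 3.052944)
h = r sin θ − e = 3.052944 − 19 = -15.947056
x = r cos θ + √(L² − h²) = 15.706035 + 282.550334 = 298.256369

298.2564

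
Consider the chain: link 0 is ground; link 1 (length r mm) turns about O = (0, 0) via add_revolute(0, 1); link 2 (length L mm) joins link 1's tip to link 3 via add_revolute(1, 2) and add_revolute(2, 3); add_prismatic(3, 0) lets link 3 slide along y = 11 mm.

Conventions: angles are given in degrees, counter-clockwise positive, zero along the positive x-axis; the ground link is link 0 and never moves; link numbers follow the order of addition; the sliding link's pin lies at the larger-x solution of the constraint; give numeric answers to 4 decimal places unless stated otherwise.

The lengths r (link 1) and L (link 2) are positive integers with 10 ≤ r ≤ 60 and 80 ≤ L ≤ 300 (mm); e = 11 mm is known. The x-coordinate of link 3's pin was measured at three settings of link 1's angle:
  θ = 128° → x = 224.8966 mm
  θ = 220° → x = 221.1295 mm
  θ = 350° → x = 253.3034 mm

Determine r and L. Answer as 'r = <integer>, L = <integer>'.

constraint per measurement: (x − r cos θ)² + (r sin θ − e)² = L²
subtracting the θ₁ and θ₂ equations cancels the r² and L² terms:
r = (x₁² − x₂²) / (2[(x₁cos θ₁ + e sin θ₁) − (x₂cos θ₂ + e sin θ₂)]) = 17.9997 → r = 18
L² = (x₁ − r cos θ₁)² + (r sin θ₁ − e)² = 55695.9946 → L = 236.0000 → L = 236
check at θ₃=350°: x = 253.3034 (printed 253.3034) ✓

r = 18, L = 236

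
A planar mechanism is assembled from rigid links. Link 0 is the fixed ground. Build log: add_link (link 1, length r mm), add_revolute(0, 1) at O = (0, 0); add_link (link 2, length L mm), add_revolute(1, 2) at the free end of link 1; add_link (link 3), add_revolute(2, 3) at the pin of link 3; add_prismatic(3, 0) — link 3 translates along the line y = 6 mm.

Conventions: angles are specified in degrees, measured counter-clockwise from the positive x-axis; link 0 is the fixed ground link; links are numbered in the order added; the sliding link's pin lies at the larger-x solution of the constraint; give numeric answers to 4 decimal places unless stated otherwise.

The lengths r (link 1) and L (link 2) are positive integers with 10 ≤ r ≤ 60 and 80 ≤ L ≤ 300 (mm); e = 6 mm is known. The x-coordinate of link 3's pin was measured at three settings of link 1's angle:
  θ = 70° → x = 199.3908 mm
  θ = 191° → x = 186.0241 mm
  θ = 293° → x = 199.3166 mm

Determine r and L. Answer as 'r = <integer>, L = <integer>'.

constraint per measurement: (x − r cos θ)² + (r sin θ − e)² = L²
subtracting the θ₁ and θ₂ equations cancels the r² and L² terms:
r = (x₁² − x₂²) / (2[(x₁cos θ₁ + e sin θ₁) − (x₂cos θ₂ + e sin θ₂)]) = 10.0000 → r = 10
L² = (x₁ − r cos θ₁)² + (r sin θ₁ − e)² = 38416.0146 → L = 196.0000 → L = 196
check at θ₃=293°: x = 199.3166 (printed 199.3166) ✓

r = 10, L = 196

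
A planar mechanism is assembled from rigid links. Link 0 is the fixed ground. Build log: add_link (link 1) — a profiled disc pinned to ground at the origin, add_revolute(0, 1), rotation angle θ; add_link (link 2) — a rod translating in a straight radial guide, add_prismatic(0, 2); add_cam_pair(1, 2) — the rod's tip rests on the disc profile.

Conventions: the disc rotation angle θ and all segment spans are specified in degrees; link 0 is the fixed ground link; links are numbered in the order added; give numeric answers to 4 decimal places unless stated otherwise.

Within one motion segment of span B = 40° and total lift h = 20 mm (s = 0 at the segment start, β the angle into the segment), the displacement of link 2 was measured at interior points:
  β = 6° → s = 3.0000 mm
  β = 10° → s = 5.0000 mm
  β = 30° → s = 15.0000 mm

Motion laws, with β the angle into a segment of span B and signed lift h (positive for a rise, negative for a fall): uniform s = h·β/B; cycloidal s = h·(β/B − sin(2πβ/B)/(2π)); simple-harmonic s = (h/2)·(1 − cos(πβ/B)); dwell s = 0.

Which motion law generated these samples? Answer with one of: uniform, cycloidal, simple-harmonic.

candidates at β/B = r: uniform s = h·r (linear in β); cycloidal s = h·(r − sin(2πr)/(2π)); simple-harmonic s = (h/2)(1 − cos(πr))
β=6°: printed 3.0000 | uniform 3.0000, cycloidal 0.4248, simple-harmonic 1.0899
β=10°: printed 5.0000 | uniform 5.0000, cycloidal 1.8169, simple-harmonic 2.9289
β=30°: printed 15.0000 | uniform 15.0000, cycloidal 18.1831, simple-harmonic 17.0711
only one law matches every sample → uniform

uniform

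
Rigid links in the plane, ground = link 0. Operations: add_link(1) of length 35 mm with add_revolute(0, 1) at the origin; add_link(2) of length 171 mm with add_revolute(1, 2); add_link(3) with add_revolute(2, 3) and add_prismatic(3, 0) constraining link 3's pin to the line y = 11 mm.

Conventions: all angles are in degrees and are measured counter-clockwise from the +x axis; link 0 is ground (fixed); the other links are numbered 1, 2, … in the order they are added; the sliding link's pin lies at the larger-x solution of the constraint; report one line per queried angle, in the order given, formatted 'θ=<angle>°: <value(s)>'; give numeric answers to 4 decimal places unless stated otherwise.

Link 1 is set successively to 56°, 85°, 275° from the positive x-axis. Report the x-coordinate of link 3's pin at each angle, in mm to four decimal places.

geometry: r = 35 mm, L = 171 mm, e = 11 mm
θ=56°: crank pin P = (r cos θ, r sin θ) = (19.571752, 29.016315)
θ=56°: h = r sin θ − e = 29.016315 − 11 = 18.016315
θ=56°: x = r cos θ + √(L² − h²) = 19.571752 + 170.048265 = 189.620017
θ=85°: crank pin P = (r cos θ, r sin θ) = (3.050451, 34.866814)
θ=85°: h = r sin θ − e = 34.866814 − 11 = 23.866814
θ=85°: x = r cos θ + √(L² − h²) = 3.050451 + 169.326239 = 172.376690
θ=275°: crank pin P = (r cos θ, r sin θ) = (3.050451, -34.866814)
θ=275°: h = r sin θ − e = -34.866814 − 11 = -45.866814
θ=275°: x = r cos θ + √(L² − h²) = 3.050451 + 164.733832 = 167.784283

θ=56°: 189.6200
θ=85°: 172.3767
θ=275°: 167.7843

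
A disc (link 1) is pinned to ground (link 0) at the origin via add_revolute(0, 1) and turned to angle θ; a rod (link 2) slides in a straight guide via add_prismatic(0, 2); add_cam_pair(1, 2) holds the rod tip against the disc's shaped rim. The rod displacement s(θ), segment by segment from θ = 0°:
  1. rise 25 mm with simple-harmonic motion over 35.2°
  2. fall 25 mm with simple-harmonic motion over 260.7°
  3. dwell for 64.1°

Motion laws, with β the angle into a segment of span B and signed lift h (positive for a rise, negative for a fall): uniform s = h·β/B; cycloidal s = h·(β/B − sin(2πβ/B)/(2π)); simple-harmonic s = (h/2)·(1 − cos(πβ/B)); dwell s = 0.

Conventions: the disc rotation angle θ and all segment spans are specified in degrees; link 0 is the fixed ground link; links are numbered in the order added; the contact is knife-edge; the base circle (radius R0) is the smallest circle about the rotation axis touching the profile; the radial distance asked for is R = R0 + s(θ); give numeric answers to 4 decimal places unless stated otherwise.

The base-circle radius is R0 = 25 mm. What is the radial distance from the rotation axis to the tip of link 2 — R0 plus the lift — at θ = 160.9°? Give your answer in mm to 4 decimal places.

segment 1 (0° to 35.2°, simple-harmonic, h = 25) is passed completely: s = 0.0000 + (25) = 25.0000
θ = 160.9° falls in segment 2 (35.2° to 295.9°, simple-harmonic, h = -25): β = 160.9 − 35.2 = 125.7°, B = 260.7°; Δs = -25/2·(1 − cos(π·0.4822)) = -11.7999; s = 25.0000 − 11.7999 = 13.2001
R = R0 + s = 25 + 13.2001 = 38.2001

38.2001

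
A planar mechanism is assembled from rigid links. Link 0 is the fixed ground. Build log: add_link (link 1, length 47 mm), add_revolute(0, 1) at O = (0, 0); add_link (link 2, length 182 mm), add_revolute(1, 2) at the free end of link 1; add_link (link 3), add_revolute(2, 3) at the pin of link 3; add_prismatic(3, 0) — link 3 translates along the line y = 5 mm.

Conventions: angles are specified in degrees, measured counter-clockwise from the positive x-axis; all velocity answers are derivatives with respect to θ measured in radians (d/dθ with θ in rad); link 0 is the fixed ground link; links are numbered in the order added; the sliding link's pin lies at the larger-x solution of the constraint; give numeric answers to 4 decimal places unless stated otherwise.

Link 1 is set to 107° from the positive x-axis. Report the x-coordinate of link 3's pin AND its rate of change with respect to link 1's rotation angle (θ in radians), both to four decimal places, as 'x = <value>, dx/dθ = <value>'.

geometry: r = 47 mm, L = 182 mm, e = 5 mm
crank pin P = (r cos θ, r sin θ) = (-13.741470, 44.946324)
h = r sin θ − e = 44.946324 − 5 = 39.946324
x = r cos θ + √(L² − h²) = -13.741470 + 177.562077 = 163.820607
dx/dθ = −r sin θ − h·r cos θ/√(L² − h²) (θ in radians; h = 39.946324) = -41.854891

x = 163.8206, dx/dθ = -41.8549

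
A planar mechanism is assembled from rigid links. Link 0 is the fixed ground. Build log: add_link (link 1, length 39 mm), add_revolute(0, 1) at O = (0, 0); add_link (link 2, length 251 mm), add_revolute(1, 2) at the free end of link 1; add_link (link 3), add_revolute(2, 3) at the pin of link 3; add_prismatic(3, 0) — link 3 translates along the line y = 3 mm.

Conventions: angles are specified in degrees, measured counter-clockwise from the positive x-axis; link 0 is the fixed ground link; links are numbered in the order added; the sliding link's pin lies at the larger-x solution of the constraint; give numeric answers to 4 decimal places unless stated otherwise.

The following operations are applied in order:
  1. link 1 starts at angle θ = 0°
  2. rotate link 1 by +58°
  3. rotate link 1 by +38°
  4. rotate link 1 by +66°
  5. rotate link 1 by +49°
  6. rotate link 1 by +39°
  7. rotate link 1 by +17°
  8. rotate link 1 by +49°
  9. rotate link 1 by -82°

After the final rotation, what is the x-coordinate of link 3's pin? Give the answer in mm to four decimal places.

geometry: r = 39 mm, L = 251 mm, e = 3 mm; θ starts at 0°
rotate link 1 by +58°: θ ← 0° +58° = 58°
rotate link 1 by +38°: θ ← 58° +38° = 96°
rotate link 1 by +66°: θ ← 96° +66° = 162°
rotate link 1 by +49°: θ ← 162° +49° = 211°
rotate link 1 by +39°: θ ← 211° +39° = 250°
rotate link 1 by +17°: θ ← 250° +17° = 267°
rotate link 1 by +49°: θ ← 267° +49° = 316°
rotate link 1 by -82°: θ ← 316° -82° = 234°
crank pin P = (r cos θ, r sin θ) = (-22.923625, -31.551663)
h = r sin θ − e = -31.551663 − 3 = -34.551663
x = r cos θ + √(L² − h²) = -22.923625 + 248.610504 = 225.686879

225.6869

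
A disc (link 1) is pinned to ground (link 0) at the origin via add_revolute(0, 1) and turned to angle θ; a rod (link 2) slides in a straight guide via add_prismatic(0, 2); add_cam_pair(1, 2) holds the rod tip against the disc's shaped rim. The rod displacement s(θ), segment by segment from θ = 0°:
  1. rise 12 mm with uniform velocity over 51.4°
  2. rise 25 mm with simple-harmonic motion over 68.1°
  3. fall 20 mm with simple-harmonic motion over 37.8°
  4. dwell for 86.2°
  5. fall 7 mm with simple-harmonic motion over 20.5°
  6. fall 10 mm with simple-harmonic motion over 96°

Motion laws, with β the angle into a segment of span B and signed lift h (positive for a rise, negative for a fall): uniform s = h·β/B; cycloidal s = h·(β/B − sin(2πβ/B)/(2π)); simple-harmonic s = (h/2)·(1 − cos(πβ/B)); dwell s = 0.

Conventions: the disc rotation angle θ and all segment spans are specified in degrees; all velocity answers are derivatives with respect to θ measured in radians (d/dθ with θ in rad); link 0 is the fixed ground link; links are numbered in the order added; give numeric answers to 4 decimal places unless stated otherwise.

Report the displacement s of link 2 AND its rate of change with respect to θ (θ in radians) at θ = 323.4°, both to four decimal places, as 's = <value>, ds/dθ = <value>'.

segment 1 (0° to 51.4°, uniform, h = 12) is passed completely: s = 0.0000 + (12) = 12.0000
segment 2 (51.4° to 119.5°, simple-harmonic, h = 25) is passed completely: s = 12.0000 + (25) = 37.0000
segment 3 (119.5° to 157.3°, simple-harmonic, h = -20) is passed completely: s = 37.0000 + (-20) = 17.0000
segment 4 (157.3° to 243.5°, dwell): s unchanged at 17.0000
segment 5 (243.5° to 264°, simple-harmonic, h = -7) is passed completely: s = 17.0000 + (-7) = 10.0000
θ = 323.4° falls in segment 6 (264° to 360°, simple-harmonic, h = -10): β = 323.4 − 264 = 59.4°, B = 96°; Δs = -10/2·(1 − cos(π·0.6187)) = -6.8224; s = 10.0000 − 6.8224 = 3.1776
velocity in seg [264°–360°] (simple-harmonic), θ in radians: β = 59.4° = 1.0367 rad, B = 96° = 1.6755 rad; ds/dθ = (πh/(2B)) sin(πβ/B) = (π·(-10)/(2·1.6755)) sin(π·0.6187) = -8.730140 mm/rad

s = 3.1776, ds/dθ = -8.7301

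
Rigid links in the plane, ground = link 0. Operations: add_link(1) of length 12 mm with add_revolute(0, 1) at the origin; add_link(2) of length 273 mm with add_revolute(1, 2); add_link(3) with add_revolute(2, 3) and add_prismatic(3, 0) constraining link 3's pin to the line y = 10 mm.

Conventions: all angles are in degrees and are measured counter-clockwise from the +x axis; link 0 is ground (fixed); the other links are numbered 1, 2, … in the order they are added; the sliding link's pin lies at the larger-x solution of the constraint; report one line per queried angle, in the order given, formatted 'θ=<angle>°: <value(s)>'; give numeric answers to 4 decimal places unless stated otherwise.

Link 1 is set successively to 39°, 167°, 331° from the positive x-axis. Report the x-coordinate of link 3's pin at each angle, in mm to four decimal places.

geometry: r = 12 mm, L = 273 mm, e = 10 mm
θ=39°: crank pin P = (r cos θ, r sin θ) = (9.325752, 7.551845)
θ=39°: h = r sin θ − e = 7.551845 − 10 = -2.448155
θ=39°: x = r cos θ + √(L² − h²) = 9.325752 + 272.989023 = 282.314774
θ=167°: crank pin P = (r cos θ, r sin θ) = (-11.692441, 2.699413)
θ=167°: h = r sin θ − e = 2.699413 − 10 = -7.300587
θ=167°: x = r cos θ + √(L² − h²) = -11.692441 + 272.902366 = 261.209925
θ=331°: crank pin P = (r cos θ, r sin θ) = (10.495436, -5.817715)
θ=331°: h = r sin θ − e = -5.817715 − 10 = -15.817715
θ=331°: x = r cos θ + √(L² − h²) = 10.495436 + 272.541373 = 283.036809

θ=39°: 282.3148
θ=167°: 261.2099
θ=331°: 283.0368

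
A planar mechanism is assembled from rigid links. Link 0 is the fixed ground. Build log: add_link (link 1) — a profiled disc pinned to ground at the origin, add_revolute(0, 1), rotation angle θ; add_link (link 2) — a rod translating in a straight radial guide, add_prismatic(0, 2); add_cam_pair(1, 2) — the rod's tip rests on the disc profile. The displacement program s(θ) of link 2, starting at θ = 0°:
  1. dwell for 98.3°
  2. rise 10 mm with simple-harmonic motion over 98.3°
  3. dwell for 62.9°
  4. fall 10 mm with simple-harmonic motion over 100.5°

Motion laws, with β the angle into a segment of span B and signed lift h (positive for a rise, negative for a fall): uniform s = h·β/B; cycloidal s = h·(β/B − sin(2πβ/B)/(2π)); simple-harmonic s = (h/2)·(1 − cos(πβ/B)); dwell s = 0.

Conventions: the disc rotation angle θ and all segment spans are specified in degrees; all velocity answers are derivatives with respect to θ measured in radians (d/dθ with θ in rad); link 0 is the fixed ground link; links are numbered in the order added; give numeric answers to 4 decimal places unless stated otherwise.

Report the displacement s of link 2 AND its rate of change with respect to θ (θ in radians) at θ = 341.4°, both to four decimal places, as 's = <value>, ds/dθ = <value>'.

seg 1 [0°–98.3°] dwell: s stays 0.0000
seg 2 [98.3°–196.6°] simple-harmonic, h=10: full span → s += 10 → s = 10.0000
seg 3 [196.6°–259.5°] dwell: s stays 10.0000
seg 4 [259.5°–360°] simple-harmonic, h=-10: θ=341.4° here. β=81.9, B=100.5. -10/2·(1 − cos(π·0.8149)) = -9.1784 → s = 0.8216
velocity in seg [259.5°–360°] (simple-harmonic), θ in radians: β = 81.9° = 1.4294 rad, B = 100.5° = 1.7541 rad; ds/dθ = (πh/(2B)) sin(πβ/B) = (π·(-10)/(2·1.7541)) sin(π·0.8149) = -4.918377 mm/rad

s = 0.8216, ds/dθ = -4.9184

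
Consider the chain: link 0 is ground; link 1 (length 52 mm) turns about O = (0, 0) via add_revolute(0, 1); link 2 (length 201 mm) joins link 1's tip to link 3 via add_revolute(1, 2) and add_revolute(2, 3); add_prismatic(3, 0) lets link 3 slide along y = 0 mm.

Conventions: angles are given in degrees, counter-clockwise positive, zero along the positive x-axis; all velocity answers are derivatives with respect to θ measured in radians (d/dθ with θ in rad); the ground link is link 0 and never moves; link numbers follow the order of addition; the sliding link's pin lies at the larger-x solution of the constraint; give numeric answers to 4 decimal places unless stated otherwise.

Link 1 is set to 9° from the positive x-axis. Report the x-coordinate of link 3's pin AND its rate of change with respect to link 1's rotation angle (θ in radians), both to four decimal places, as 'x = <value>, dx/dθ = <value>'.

geometry: r = 52 mm, L = 201 mm, e = 0 mm
crank pin P = (r cos θ, r sin θ) = (51.359794, 8.134592)
h = r sin θ − e = 8.134592 − 0 = 8.134592
x = r cos θ + √(L² − h²) = 51.359794 + 200.835327 = 252.195120
dx/dθ = −r sin θ − h·r cos θ/√(L² − h²) (θ in radians; h = 8.134592) = -10.214859

x = 252.1951, dx/dθ = -10.2149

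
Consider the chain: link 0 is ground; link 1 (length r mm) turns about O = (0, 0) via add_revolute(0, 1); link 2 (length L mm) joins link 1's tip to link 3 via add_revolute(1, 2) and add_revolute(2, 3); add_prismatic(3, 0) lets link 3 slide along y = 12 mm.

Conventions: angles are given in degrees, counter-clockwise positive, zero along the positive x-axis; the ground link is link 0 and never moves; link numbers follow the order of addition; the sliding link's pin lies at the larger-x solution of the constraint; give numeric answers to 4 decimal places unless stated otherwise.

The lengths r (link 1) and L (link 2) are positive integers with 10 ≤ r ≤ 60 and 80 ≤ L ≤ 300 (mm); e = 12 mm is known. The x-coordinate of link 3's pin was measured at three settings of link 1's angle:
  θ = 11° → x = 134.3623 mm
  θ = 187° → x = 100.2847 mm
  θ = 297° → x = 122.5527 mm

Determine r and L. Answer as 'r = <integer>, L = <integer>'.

constraint per measurement: (x − r cos θ)² + (r sin θ − e)² = L²
subtracting the θ₁ and θ₂ equations cancels the r² and L² terms:
r = (x₁² − x₂²) / (2[(x₁cos θ₁ + e sin θ₁) − (x₂cos θ₂ + e sin θ₂)]) = 17.0000 → r = 17
L² = (x₁ − r cos θ₁)² + (r sin θ₁ − e)² = 13923.9923 → L = 118.0000 → L = 118
check at θ₃=297°: x = 122.5527 (printed 122.5527) ✓

r = 17, L = 118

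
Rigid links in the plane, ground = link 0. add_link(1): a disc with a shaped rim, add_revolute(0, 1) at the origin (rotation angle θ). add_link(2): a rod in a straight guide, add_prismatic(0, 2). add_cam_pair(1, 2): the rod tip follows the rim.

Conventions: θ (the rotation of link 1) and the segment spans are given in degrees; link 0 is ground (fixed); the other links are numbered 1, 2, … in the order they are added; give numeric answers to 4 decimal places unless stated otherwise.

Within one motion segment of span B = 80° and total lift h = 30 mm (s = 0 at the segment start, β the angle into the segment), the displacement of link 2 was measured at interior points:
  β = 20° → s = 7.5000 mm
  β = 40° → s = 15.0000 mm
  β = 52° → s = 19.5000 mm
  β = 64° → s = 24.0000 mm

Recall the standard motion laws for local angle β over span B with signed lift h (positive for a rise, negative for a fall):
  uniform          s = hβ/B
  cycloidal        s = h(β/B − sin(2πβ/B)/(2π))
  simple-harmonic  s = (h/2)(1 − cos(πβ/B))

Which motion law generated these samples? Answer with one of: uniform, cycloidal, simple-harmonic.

candidates at β/B = r: uniform s = h·r (linear in β); cycloidal s = h·(r − sin(2πr)/(2π)); simple-harmonic s = (h/2)(1 − cos(πr))
β=20°: printed 7.5000 | uniform 7.5000, cycloidal 2.7254, simple-harmonic 4.3934
β=40°: printed 15.0000 | uniform 15.0000, cycloidal 15.0000, simple-harmonic 15.0000
β=52°: printed 19.5000 | uniform 19.5000, cycloidal 23.3628, simple-harmonic 21.8099
β=64°: printed 24.0000 | uniform 24.0000, cycloidal 28.5410, simple-harmonic 27.1353
only one law matches every sample → uniform

uniform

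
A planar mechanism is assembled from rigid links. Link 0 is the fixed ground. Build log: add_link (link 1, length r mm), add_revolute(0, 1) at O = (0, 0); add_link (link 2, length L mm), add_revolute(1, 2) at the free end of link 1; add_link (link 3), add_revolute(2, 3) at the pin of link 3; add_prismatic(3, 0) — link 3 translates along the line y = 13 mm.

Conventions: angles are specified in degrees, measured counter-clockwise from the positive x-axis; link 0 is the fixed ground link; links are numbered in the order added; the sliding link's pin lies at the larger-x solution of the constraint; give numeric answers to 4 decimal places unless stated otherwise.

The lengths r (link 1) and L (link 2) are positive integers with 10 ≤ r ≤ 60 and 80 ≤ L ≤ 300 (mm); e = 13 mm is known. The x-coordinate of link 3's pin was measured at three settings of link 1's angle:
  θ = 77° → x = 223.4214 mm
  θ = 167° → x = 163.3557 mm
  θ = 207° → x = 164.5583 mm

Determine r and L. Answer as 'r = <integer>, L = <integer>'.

constraint per measurement: (x − r cos θ)² + (r sin θ − e)² = L²
subtracting the θ₁ and θ₂ equations cancels the r² and L² terms:
r = (x₁² − x₂²) / (2[(x₁cos θ₁ + e sin θ₁) − (x₂cos θ₂ + e sin θ₂)]) = 53.0000 → r = 53
L² = (x₁ − r cos θ₁)² + (r sin θ₁ − e)² = 46224.9988 → L = 215.0000 → L = 215
check at θ₃=207°: x = 164.5583 (printed 164.5583) ✓

r = 53, L = 215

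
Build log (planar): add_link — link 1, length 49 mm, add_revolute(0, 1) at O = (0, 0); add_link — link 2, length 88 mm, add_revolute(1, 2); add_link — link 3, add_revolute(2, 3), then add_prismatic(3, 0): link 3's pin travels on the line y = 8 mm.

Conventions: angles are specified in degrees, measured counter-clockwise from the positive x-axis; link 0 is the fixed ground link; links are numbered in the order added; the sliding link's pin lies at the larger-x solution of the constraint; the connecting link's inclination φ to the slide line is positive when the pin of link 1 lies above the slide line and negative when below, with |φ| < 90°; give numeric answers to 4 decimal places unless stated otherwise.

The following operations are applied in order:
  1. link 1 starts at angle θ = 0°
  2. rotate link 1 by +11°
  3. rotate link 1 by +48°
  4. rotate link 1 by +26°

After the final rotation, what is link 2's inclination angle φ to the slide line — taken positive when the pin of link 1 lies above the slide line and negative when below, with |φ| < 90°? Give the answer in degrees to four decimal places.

geometry: r = 49 mm, L = 88 mm, e = 8 mm; θ starts at 0°
rotate link 1 by +11°: θ ← 0° +11° = 11°
rotate link 1 by +48°: θ ← 11° +48° = 59°
rotate link 1 by +26°: θ ← 59° +26° = 85°
h = r sin θ − e = 48.813540 − 8 = 40.813540
sin φ = h / L = 40.813540 / 88 = 0.46379023
φ = arcsin(0.46379023) = 27.631956°

27.6320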